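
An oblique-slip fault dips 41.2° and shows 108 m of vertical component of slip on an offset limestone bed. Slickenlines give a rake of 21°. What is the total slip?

458 m

dip-slip = throw / sin(dip) = 108 / sin(41.2°) = 164 m
net slip = dip-slip / sin(rake) = 164 / sin(21°) = 458 m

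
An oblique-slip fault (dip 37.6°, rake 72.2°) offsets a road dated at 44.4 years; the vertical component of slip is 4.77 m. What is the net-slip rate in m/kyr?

dip-slip = throw / sin(dip) = 4.77 / sin(37.6°) = 7.818 m
net slip = dip-slip / sin(rake) = 7.818 / sin(72.2°) = 8.211 m
rate = 8.211 m / 44.4 years = 0.185 m/yr = 185 m/kyr

185 m/kyr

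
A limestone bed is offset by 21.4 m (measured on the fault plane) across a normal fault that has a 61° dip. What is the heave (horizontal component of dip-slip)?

heave = dip-slip × cos(dip) = 21.4 m × cos(61°) = 10.4 m

10.4 m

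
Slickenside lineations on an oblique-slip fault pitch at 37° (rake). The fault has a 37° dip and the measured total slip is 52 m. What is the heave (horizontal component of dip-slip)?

dip-slip = net slip × sin(rake) = 52 m × sin(37°) = 31.29 m
heave = dip-slip × cos(dip) = 31.29 × cos(37°) = 25 m

25 m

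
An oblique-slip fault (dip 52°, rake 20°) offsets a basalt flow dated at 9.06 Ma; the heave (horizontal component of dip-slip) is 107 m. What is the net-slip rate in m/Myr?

56.1 m/Myr

dip-slip = heave / cos(dip) = 107 / cos(52°) = 173.8 m
net slip = dip-slip / sin(rake) = 173.8 / sin(20°) = 508.1 m
rate = 508.1 m / 9.06 Ma = 0.0000561 m/yr = 56.1 m/Myr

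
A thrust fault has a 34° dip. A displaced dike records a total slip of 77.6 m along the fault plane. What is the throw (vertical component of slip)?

43.4 m

throw = dip-slip × sin(dip) = 77.6 m × sin(34°) = 43.4 m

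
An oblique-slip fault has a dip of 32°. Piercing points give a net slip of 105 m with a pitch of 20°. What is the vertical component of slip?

19 m

dip-slip = net slip × sin(rake) = 105 m × sin(20°) = 35.91 m
throw = dip-slip × sin(dip) = 35.91 × sin(32°) = 19 m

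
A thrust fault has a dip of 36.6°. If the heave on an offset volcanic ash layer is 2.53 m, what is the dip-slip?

3.15 m

dip-slip = heave / cos(dip) = 2.53 / cos(36.6°) = 3.15 m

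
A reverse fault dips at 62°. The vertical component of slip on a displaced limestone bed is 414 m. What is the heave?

220 m

heave = throw / tan(dip) = 414 / tan(62°) = 220 m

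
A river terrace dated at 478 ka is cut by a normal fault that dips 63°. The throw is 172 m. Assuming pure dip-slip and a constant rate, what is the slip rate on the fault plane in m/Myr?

dip-slip = throw / sin(dip) = 172 m / sin(63°) = 193 m
rate = 193 m / 478 ka = 0.000404 m/yr = 404 m/Myr

404 m/Myr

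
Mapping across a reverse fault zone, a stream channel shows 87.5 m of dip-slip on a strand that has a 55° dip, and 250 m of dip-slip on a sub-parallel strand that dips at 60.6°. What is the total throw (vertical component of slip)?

throw_A = 87.5 × sin(55°) = 71.68 m
throw_B = 250 × sin(60.6°) = 217.8 m
total = 71.68 + 217.8 = 289 m

289 m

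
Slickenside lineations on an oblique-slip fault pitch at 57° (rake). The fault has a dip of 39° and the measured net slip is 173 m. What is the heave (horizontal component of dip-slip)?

dip-slip = net slip × sin(rake) = 173 m × sin(57°) = 145.1 m
heave = dip-slip × cos(dip) = 145.1 × cos(39°) = 113 m

113 m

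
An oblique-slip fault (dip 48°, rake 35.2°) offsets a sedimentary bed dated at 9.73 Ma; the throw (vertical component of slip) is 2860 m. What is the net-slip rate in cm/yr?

0.0686 cm/yr

dip-slip = throw / sin(dip) = 2860 / sin(48°) = 3849 m
net slip = dip-slip / sin(rake) = 3849 / sin(35.2°) = 6676 m
rate = 6676 m / 9.73 Ma = 0.000686 m/yr = 0.0686 cm/yr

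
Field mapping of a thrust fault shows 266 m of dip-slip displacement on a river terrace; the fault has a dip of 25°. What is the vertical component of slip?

112 m

throw = dip-slip × sin(dip) = 266 m × sin(25°) = 112 m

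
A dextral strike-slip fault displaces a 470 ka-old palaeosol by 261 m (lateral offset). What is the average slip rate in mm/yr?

0.555 mm/yr

rate = 261 m / 470 ka = 0.000555 m/yr = 0.555 mm/yr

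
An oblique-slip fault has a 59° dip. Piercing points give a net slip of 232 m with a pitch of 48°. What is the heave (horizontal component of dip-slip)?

dip-slip = net slip × sin(rake) = 232 m × sin(48°) = 172.4 m
heave = dip-slip × cos(dip) = 172.4 × cos(59°) = 88.8 m

88.8 m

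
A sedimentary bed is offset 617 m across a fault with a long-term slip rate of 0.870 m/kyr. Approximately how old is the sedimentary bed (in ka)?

709 ka

age = offset / rate = 617 m / (0.870 m/kyr) = 709000 yr = 709 ka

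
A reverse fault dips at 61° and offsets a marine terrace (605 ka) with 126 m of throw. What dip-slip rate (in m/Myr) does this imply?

dip-slip = throw / sin(dip) = 126 m / sin(61°) = 144.1 m
rate = 144.1 m / 605 ka = 0.000238 m/yr = 238 m/Myr

238 m/Myr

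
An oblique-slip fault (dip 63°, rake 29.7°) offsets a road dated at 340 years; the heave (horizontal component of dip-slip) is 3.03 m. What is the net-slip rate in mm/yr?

39.6 mm/yr

dip-slip = heave / cos(dip) = 3.03 / cos(63°) = 6.674 m
net slip = dip-slip / sin(rake) = 6.674 / sin(29.7°) = 13.47 m
rate = 13.47 m / 340 years = 0.0396 m/yr = 39.6 mm/yr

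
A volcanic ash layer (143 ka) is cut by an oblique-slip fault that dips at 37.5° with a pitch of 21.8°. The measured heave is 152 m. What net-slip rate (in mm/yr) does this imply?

3.61 mm/yr

dip-slip = heave / cos(dip) = 152 / cos(37.5°) = 191.6 m
net slip = dip-slip / sin(rake) = 191.6 / sin(21.8°) = 515.9 m
rate = 515.9 m / 143 ka = 0.00361 m/yr = 3.61 mm/yr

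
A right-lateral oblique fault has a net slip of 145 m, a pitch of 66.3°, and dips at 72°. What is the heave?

41 m

dip-slip = net slip × sin(rake) = 145 m × sin(66.3°) = 132.8 m
heave = dip-slip × cos(dip) = 132.8 × cos(72°) = 41 m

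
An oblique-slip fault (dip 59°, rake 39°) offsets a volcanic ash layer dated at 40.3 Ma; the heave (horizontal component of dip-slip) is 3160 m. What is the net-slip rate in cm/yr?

dip-slip = heave / cos(dip) = 3160 / cos(59°) = 6135 m
net slip = dip-slip / sin(rake) = 6135 / sin(39°) = 9749 m
rate = 9749 m / 40.3 Ma = 0.000242 m/yr = 0.0242 cm/yr

0.0242 cm/yr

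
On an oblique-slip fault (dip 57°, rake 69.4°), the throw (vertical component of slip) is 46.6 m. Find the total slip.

59.4 m

dip-slip = throw / sin(dip) = 46.6 / sin(57°) = 55.56 m
net slip = dip-slip / sin(rake) = 55.56 / sin(69.4°) = 59.4 m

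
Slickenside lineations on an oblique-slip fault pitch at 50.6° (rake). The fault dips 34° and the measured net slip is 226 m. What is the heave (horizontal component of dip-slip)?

145 m

dip-slip = net slip × sin(rake) = 226 m × sin(50.6°) = 174.6 m
heave = dip-slip × cos(dip) = 174.6 × cos(34°) = 145 m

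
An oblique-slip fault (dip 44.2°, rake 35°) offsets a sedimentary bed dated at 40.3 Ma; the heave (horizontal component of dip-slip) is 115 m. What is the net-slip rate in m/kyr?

dip-slip = heave / cos(dip) = 115 / cos(44.2°) = 160.4 m
net slip = dip-slip / sin(rake) = 160.4 / sin(35°) = 279.7 m
rate = 279.7 m / 40.3 Ma = 0.00000694 m/yr = 0.00694 m/kyr

0.00694 m/kyr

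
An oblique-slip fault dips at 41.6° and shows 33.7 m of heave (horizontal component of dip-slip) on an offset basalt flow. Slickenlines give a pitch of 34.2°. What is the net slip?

dip-slip = heave / cos(dip) = 33.7 / cos(41.6°) = 45.07 m
net slip = dip-slip / sin(rake) = 45.07 / sin(34.2°) = 80.2 m

80.2 m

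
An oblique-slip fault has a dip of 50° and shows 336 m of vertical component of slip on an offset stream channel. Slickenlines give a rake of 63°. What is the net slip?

dip-slip = throw / sin(dip) = 336 / sin(50°) = 438.6 m
net slip = dip-slip / sin(rake) = 438.6 / sin(63°) = 492 m

492 m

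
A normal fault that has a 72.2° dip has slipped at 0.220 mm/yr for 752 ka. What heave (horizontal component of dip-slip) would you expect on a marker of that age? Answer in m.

dip-slip = rate × time = 0.220 mm/yr × 752 ka = 165.4 m
heave = dip-slip × cos(dip) = 165.4 × cos(72.2°) = 50.6 m

50.6 m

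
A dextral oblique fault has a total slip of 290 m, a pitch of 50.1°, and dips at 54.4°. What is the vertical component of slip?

181 m

dip-slip = net slip × sin(rake) = 290 m × sin(50.1°) = 222.5 m
throw = dip-slip × sin(dip) = 222.5 × sin(54.4°) = 181 m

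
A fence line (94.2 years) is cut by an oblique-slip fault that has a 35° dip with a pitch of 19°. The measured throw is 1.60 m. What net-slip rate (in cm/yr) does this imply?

9.10 cm/yr

dip-slip = throw / sin(dip) = 1.60 / sin(35°) = 2.790 m
net slip = dip-slip / sin(rake) = 2.790 / sin(19°) = 8.568 m
rate = 8.568 m / 94.2 years = 0.0910 m/yr = 9.10 cm/yr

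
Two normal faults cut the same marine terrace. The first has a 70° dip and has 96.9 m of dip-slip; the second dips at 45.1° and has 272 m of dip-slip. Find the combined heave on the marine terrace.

heave_A = 96.9 × cos(70°) = 33.14 m
heave_B = 272 × cos(45.1°) = 192 m
total = 33.14 + 192 = 225 m

225 m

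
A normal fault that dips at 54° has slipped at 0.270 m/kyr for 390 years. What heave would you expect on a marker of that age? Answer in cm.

6.19 cm

dip-slip = rate × time = 0.270 m/kyr × 390 years = 0.1053 m
heave = dip-slip × cos(dip) = 0.1053 × cos(54°) = 0.0619 m = 6.19 cm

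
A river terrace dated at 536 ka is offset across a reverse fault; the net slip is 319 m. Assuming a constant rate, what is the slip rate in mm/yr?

0.595 mm/yr

rate = 319 m / 536 ka = 0.000595 m/yr = 0.595 mm/yr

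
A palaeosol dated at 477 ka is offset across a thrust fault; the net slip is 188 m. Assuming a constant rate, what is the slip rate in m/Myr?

394 m/Myr

rate = 188 m / 477 ka = 0.000394 m/yr = 394 m/Myr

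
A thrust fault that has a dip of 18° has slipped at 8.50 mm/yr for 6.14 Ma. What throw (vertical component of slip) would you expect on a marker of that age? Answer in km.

dip-slip = rate × time = 8.50 mm/yr × 6.14 Ma = 52190 m
throw = dip-slip × sin(dip) = 52190 × sin(18°) = 16100 m = 16.1 km

16.1 km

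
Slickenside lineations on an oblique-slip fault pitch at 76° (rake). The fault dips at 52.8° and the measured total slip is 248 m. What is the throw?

dip-slip = net slip × sin(rake) = 248 m × sin(76°) = 240.6 m
throw = dip-slip × sin(dip) = 240.6 × sin(52.8°) = 192 m

192 m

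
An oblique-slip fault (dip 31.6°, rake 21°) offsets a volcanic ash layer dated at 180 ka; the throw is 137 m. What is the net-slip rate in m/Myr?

4050 m/Myr

dip-slip = throw / sin(dip) = 137 / sin(31.6°) = 261.5 m
net slip = dip-slip / sin(rake) = 261.5 / sin(21°) = 729.6 m
rate = 729.6 m / 180 ka = 0.00405 m/yr = 4050 m/Myr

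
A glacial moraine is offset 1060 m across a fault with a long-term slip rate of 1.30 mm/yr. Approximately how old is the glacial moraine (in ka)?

age = offset / rate = 1060 m / (1.30 mm/yr) = 815000 yr = 815 ka

815 ka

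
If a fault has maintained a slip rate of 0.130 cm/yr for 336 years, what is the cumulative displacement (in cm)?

slip = rate × time = 0.130 cm/yr × 336 years = 0.437 m = 43.7 cm

43.7 cm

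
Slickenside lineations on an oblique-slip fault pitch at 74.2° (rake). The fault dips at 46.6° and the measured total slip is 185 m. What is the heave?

dip-slip = net slip × sin(rake) = 185 m × sin(74.2°) = 178 m
heave = dip-slip × cos(dip) = 178 × cos(46.6°) = 122 m

122 m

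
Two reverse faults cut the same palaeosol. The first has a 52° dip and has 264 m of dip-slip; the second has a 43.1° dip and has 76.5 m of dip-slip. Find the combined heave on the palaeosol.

218 m

heave_A = 264 × cos(52°) = 162.5 m
heave_B = 76.5 × cos(43.1°) = 55.86 m
total = 162.5 + 55.86 = 218 m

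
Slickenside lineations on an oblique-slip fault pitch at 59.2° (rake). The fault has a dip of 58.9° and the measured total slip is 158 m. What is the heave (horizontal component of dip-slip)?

dip-slip = net slip × sin(rake) = 158 m × sin(59.2°) = 135.7 m
heave = dip-slip × cos(dip) = 135.7 × cos(58.9°) = 70.1 m

70.1 m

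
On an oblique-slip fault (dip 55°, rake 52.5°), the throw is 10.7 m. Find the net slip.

dip-slip = throw / sin(dip) = 10.7 / sin(55°) = 13.06 m
net slip = dip-slip / sin(rake) = 13.06 / sin(52.5°) = 16.5 m

16.5 m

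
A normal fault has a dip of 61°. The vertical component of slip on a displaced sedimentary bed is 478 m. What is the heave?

265 m

heave = throw / tan(dip) = 478 / tan(61°) = 265 m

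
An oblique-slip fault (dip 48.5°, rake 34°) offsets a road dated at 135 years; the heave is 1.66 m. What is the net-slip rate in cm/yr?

dip-slip = heave / cos(dip) = 1.66 / cos(48.5°) = 2.505 m
net slip = dip-slip / sin(rake) = 2.505 / sin(34°) = 4.480 m
rate = 4.480 m / 135 years = 0.0332 m/yr = 3.32 cm/yr

3.32 cm/yr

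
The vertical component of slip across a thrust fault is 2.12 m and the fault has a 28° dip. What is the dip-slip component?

dip-slip = throw / sin(dip) = 2.12 / sin(28°) = 4.52 m

4.52 m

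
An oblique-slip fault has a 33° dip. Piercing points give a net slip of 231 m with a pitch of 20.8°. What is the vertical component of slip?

44.7 m

dip-slip = net slip × sin(rake) = 231 m × sin(20.8°) = 82.03 m
throw = dip-slip × sin(dip) = 82.03 × sin(33°) = 44.7 m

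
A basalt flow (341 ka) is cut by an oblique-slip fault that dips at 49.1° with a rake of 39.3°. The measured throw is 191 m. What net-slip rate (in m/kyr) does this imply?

dip-slip = throw / sin(dip) = 191 / sin(49.1°) = 252.7 m
net slip = dip-slip / sin(rake) = 252.7 / sin(39.3°) = 399 m
rate = 399 m / 341 ka = 0.00117 m/yr = 1.17 m/kyr

1.17 m/kyr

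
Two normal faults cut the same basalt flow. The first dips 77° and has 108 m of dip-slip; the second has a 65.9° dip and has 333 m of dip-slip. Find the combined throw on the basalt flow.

throw_A = 108 × sin(77°) = 105.2 m
throw_B = 333 × sin(65.9°) = 304 m
total = 105.2 + 304 = 409 m

409 m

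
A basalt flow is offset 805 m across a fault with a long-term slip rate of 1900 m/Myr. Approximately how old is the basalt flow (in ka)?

age = offset / rate = 805 m / (1900 m/Myr) = 424000 yr = 424 ka

424 ka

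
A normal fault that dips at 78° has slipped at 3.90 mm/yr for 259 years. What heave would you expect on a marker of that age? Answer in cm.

21 cm

dip-slip = rate × time = 3.90 mm/yr × 259 years = 1.010 m
heave = dip-slip × cos(dip) = 1.010 × cos(78°) = 0.210 m = 21 cm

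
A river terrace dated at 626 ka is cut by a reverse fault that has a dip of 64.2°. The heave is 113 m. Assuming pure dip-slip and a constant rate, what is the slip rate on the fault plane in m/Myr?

dip-slip = heave / cos(dip) = 113 m / cos(64.2°) = 259.6 m
rate = 259.6 m / 626 ka = 0.000415 m/yr = 415 m/Myr

415 m/Myr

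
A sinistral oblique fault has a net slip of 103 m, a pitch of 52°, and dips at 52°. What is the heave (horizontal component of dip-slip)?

dip-slip = net slip × sin(rake) = 103 m × sin(52°) = 81.17 m
heave = dip-slip × cos(dip) = 81.17 × cos(52°) = 50 m

50 m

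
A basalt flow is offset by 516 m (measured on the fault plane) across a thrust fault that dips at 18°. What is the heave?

491 m

heave = dip-slip × cos(dip) = 516 m × cos(18°) = 491 m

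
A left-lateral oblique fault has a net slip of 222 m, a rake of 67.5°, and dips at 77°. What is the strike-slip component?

strike-slip = net slip × cos(rake) = 222 m × cos(67.5°) = 85 m

85 m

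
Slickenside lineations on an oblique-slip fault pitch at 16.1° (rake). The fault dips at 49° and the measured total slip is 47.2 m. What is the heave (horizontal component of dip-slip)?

8.59 m

dip-slip = net slip × sin(rake) = 47.2 m × sin(16.1°) = 13.09 m
heave = dip-slip × cos(dip) = 13.09 × cos(49°) = 8.59 m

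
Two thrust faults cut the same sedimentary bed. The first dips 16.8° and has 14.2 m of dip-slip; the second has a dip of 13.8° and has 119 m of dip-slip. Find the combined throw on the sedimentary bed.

32.5 m

throw_A = 14.2 × sin(16.8°) = 4.104 m
throw_B = 119 × sin(13.8°) = 28.39 m
total = 4.104 + 28.39 = 32.5 m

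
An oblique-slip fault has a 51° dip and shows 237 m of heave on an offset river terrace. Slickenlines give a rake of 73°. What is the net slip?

394 m

dip-slip = heave / cos(dip) = 237 / cos(51°) = 376.6 m
net slip = dip-slip / sin(rake) = 376.6 / sin(73°) = 394 m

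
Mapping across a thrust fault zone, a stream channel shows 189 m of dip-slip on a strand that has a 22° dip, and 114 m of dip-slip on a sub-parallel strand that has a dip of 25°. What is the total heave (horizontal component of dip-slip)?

279 m

heave_A = 189 × cos(22°) = 175.2 m
heave_B = 114 × cos(25°) = 103.3 m
total = 175.2 + 103.3 = 279 m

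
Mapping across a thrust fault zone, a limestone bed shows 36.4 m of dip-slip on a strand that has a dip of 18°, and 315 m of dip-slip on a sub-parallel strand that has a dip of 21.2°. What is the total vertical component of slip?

125 m

throw_A = 36.4 × sin(18°) = 11.25 m
throw_B = 315 × sin(21.2°) = 113.9 m
total = 11.25 + 113.9 = 125 m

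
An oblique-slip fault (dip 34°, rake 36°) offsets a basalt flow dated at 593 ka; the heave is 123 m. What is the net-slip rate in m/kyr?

dip-slip = heave / cos(dip) = 123 / cos(34°) = 148.4 m
net slip = dip-slip / sin(rake) = 148.4 / sin(36°) = 252.4 m
rate = 252.4 m / 593 ka = 0.000426 m/yr = 0.426 m/kyr

0.426 m/kyr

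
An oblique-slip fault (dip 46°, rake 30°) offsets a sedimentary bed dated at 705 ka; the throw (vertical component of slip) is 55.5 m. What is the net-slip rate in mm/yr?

dip-slip = throw / sin(dip) = 55.5 / sin(46°) = 77.15 m
net slip = dip-slip / sin(rake) = 77.15 / sin(30°) = 154.3 m
rate = 154.3 m / 705 ka = 0.000219 m/yr = 0.219 mm/yr

0.219 mm/yr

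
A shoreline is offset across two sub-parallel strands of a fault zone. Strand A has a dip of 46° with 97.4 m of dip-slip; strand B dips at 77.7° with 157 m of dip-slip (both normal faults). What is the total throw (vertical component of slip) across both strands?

throw_A = 97.4 × sin(46°) = 70.06 m
throw_B = 157 × sin(77.7°) = 153.4 m
total = 70.06 + 153.4 = 223 m

223 m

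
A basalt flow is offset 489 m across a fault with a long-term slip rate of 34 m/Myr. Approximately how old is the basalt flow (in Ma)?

14.4 Ma

age = offset / rate = 489 m / (34 m/Myr) = 1.44e+07 yr = 14.4 Ma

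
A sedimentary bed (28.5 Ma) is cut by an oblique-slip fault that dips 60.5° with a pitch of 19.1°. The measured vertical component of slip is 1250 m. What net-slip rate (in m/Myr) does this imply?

154 m/Myr

dip-slip = throw / sin(dip) = 1250 / sin(60.5°) = 1436 m
net slip = dip-slip / sin(rake) = 1436 / sin(19.1°) = 4389 m
rate = 4389 m / 28.5 Ma = 0.000154 m/yr = 154 m/Myr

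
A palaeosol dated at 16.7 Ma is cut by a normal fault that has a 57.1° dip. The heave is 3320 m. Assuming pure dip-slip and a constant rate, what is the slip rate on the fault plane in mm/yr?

dip-slip = heave / cos(dip) = 3320 m / cos(57.1°) = 6112 m
rate = 6112 m / 16.7 Ma = 0.000366 m/yr = 0.366 mm/yr

0.366 mm/yr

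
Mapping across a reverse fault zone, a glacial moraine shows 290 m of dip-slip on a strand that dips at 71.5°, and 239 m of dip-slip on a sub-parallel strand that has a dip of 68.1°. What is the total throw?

497 m

throw_A = 290 × sin(71.5°) = 275 m
throw_B = 239 × sin(68.1°) = 221.8 m
total = 275 + 221.8 = 497 m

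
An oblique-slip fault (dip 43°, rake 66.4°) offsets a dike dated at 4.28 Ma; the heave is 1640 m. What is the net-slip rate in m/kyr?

0.572 m/kyr

dip-slip = heave / cos(dip) = 1640 / cos(43°) = 2242 m
net slip = dip-slip / sin(rake) = 2242 / sin(66.4°) = 2447 m
rate = 2447 m / 4.28 Ma = 0.000572 m/yr = 0.572 m/kyr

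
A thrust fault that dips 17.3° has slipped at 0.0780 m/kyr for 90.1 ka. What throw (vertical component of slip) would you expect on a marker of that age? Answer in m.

dip-slip = rate × time = 0.0780 m/kyr × 90.1 ka = 7.028 m
throw = dip-slip × sin(dip) = 7.028 × sin(17.3°) = 2.09 m

2.09 m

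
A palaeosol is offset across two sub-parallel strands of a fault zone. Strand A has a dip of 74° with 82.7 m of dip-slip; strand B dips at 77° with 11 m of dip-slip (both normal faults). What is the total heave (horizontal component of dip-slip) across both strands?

heave_A = 82.7 × cos(74°) = 22.80 m
heave_B = 11 × cos(77°) = 2.474 m
total = 22.80 + 2.474 = 25.3 m

25.3 m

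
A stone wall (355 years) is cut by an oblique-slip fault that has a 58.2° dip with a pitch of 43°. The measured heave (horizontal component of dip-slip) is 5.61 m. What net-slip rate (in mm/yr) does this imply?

dip-slip = heave / cos(dip) = 5.61 / cos(58.2°) = 10.65 m
net slip = dip-slip / sin(rake) = 10.65 / sin(43°) = 15.61 m
rate = 15.61 m / 355 years = 0.0440 m/yr = 44 mm/yr

44 mm/yr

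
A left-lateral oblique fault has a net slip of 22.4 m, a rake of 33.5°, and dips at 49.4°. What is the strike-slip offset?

strike-slip = net slip × cos(rake) = 22.4 m × cos(33.5°) = 18.7 m

18.7 m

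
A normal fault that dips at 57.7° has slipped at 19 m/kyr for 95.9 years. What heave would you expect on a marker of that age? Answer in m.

0.974 m

dip-slip = rate × time = 19 m/kyr × 95.9 years = 1.822 m
heave = dip-slip × cos(dip) = 1.822 × cos(57.7°) = 0.974 m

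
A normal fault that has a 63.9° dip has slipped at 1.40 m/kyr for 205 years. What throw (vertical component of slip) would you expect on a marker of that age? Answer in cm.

dip-slip = rate × time = 1.40 m/kyr × 205 years = 0.2870 m
throw = dip-slip × sin(dip) = 0.2870 × sin(63.9°) = 0.258 m = 25.8 cm

25.8 cm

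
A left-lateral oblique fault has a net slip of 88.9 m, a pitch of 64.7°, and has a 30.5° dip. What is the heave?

69.3 m

dip-slip = net slip × sin(rake) = 88.9 m × sin(64.7°) = 80.37 m
heave = dip-slip × cos(dip) = 80.37 × cos(30.5°) = 69.3 m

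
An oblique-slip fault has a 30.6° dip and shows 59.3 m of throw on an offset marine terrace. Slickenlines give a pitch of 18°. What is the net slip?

377 m

dip-slip = throw / sin(dip) = 59.3 / sin(30.6°) = 116.5 m
net slip = dip-slip / sin(rake) = 116.5 / sin(18°) = 377 m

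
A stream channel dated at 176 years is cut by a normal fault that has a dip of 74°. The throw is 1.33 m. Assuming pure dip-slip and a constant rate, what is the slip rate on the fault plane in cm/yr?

0.786 cm/yr

dip-slip = throw / sin(dip) = 1.33 m / sin(74°) = 1.384 m
rate = 1.384 m / 176 years = 0.00786 m/yr = 0.786 cm/yr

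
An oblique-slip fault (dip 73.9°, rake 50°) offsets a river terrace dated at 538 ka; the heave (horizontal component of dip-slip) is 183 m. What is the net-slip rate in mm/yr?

1.60 mm/yr

dip-slip = heave / cos(dip) = 183 / cos(73.9°) = 659.9 m
net slip = dip-slip / sin(rake) = 659.9 / sin(50°) = 861.4 m
rate = 861.4 m / 538 ka = 0.00160 m/yr = 1.60 mm/yr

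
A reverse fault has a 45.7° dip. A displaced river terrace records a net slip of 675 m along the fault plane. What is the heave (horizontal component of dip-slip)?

heave = dip-slip × cos(dip) = 675 m × cos(45.7°) = 471 m

471 m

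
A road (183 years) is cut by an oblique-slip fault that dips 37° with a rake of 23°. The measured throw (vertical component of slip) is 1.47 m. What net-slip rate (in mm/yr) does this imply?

dip-slip = throw / sin(dip) = 1.47 / sin(37°) = 2.443 m
net slip = dip-slip / sin(rake) = 2.443 / sin(23°) = 6.251 m
rate = 6.251 m / 183 years = 0.0342 m/yr = 34.2 mm/yr

34.2 mm/yr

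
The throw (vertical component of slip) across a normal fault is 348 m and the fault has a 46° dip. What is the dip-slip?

dip-slip = throw / sin(dip) = 348 / sin(46°) = 484 m

484 m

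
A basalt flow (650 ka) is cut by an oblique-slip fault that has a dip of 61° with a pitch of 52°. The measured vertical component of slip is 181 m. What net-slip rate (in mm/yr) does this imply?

dip-slip = throw / sin(dip) = 181 / sin(61°) = 206.9 m
net slip = dip-slip / sin(rake) = 206.9 / sin(52°) = 262.6 m
rate = 262.6 m / 650 ka = 0.000404 m/yr = 0.404 mm/yr

0.404 mm/yr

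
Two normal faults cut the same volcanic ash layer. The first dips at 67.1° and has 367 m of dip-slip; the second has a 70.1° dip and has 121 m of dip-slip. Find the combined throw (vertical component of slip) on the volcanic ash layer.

throw_A = 367 × sin(67.1°) = 338.1 m
throw_B = 121 × sin(70.1°) = 113.8 m
total = 338.1 + 113.8 = 452 m

452 m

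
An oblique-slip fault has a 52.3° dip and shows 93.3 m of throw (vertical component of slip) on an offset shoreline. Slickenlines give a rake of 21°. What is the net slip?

dip-slip = throw / sin(dip) = 93.3 / sin(52.3°) = 117.9 m
net slip = dip-slip / sin(rake) = 117.9 / sin(21°) = 329 m

329 m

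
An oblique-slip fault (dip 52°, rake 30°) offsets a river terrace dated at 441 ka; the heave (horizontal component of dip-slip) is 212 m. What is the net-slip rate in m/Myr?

dip-slip = heave / cos(dip) = 212 / cos(52°) = 344.3 m
net slip = dip-slip / sin(rake) = 344.3 / sin(30°) = 688.7 m
rate = 688.7 m / 441 ka = 0.00156 m/yr = 1560 m/Myr

1560 m/Myr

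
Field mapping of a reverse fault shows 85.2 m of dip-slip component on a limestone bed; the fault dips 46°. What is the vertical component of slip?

throw = dip-slip × sin(dip) = 85.2 m × sin(46°) = 61.3 m

61.3 m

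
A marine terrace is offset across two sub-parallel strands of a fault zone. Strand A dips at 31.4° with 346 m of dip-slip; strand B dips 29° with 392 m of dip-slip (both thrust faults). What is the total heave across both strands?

heave_A = 346 × cos(31.4°) = 295.3 m
heave_B = 392 × cos(29°) = 342.9 m
total = 295.3 + 342.9 = 638 m

638 m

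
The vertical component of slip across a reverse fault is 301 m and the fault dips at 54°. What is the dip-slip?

dip-slip = throw / sin(dip) = 301 / sin(54°) = 372 m

372 m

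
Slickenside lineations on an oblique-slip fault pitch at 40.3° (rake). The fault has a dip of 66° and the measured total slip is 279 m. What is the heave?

dip-slip = net slip × sin(rake) = 279 m × sin(40.3°) = 180.5 m
heave = dip-slip × cos(dip) = 180.5 × cos(66°) = 73.4 m

73.4 m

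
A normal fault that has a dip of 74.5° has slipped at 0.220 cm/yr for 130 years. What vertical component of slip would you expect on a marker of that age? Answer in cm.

27.6 cm

dip-slip = rate × time = 0.220 cm/yr × 130 years = 0.2860 m
throw = dip-slip × sin(dip) = 0.2860 × sin(74.5°) = 0.276 m = 27.6 cm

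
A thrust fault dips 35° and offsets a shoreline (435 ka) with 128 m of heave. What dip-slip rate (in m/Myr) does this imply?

359 m/Myr

dip-slip = heave / cos(dip) = 128 m / cos(35°) = 156.3 m
rate = 156.3 m / 435 ka = 0.000359 m/yr = 359 m/Myr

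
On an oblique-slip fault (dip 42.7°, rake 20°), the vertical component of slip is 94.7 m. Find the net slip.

dip-slip = throw / sin(dip) = 94.7 / sin(42.7°) = 139.6 m
net slip = dip-slip / sin(rake) = 139.6 / sin(20°) = 408 m

408 m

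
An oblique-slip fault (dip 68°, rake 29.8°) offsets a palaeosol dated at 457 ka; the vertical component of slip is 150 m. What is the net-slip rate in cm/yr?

0.0712 cm/yr

dip-slip = throw / sin(dip) = 150 / sin(68°) = 161.8 m
net slip = dip-slip / sin(rake) = 161.8 / sin(29.8°) = 325.5 m
rate = 325.5 m / 457 ka = 0.000712 m/yr = 0.0712 cm/yr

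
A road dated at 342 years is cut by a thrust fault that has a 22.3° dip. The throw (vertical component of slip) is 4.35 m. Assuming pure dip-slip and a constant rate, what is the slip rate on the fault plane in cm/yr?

dip-slip = throw / sin(dip) = 4.35 m / sin(22.3°) = 11.46 m
rate = 11.46 m / 342 years = 0.0335 m/yr = 3.35 cm/yr

3.35 cm/yr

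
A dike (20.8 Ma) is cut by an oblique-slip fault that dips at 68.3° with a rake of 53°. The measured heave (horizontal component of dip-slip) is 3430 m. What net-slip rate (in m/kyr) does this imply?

dip-slip = heave / cos(dip) = 3430 / cos(68.3°) = 9277 m
net slip = dip-slip / sin(rake) = 9277 / sin(53°) = 11620 m
rate = 11620 m / 20.8 Ma = 0.000558 m/yr = 0.558 m/kyr

0.558 m/kyr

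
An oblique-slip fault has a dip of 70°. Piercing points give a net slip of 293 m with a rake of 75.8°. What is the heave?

dip-slip = net slip × sin(rake) = 293 m × sin(75.8°) = 284 m
heave = dip-slip × cos(dip) = 284 × cos(70°) = 97.1 m

97.1 m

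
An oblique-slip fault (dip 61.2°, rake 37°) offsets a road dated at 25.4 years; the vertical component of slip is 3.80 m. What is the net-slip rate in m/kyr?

284 m/kyr

dip-slip = throw / sin(dip) = 3.80 / sin(61.2°) = 4.336 m
net slip = dip-slip / sin(rake) = 4.336 / sin(37°) = 7.206 m
rate = 7.206 m / 25.4 years = 0.284 m/yr = 284 m/kyr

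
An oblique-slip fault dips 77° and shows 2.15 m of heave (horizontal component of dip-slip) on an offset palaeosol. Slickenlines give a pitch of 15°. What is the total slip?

36.9 m

dip-slip = heave / cos(dip) = 2.15 / cos(77°) = 9.558 m
net slip = dip-slip / sin(rake) = 9.558 / sin(15°) = 36.9 m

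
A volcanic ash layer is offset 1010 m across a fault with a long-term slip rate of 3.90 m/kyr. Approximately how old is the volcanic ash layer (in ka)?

259 ka

age = offset / rate = 1010 m / (3.90 m/kyr) = 259000 yr = 259 ka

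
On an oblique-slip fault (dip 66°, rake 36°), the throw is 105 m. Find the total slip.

dip-slip = throw / sin(dip) = 105 / sin(66°) = 114.9 m
net slip = dip-slip / sin(rake) = 114.9 / sin(36°) = 196 m

196 m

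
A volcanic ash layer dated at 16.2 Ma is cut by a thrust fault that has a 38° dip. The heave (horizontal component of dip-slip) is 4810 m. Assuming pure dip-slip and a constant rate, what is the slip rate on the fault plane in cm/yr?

0.0377 cm/yr

dip-slip = heave / cos(dip) = 4810 m / cos(38°) = 6104 m
rate = 6104 m / 16.2 Ma = 0.000377 m/yr = 0.0377 cm/yr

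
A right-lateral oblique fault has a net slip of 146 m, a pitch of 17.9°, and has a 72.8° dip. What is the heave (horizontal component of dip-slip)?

dip-slip = net slip × sin(rake) = 146 m × sin(17.9°) = 44.87 m
heave = dip-slip × cos(dip) = 44.87 × cos(72.8°) = 13.3 m

13.3 m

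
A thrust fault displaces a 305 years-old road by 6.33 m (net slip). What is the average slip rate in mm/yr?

20.8 mm/yr

rate = 6.33 m / 305 years = 0.0208 m/yr = 20.8 mm/yr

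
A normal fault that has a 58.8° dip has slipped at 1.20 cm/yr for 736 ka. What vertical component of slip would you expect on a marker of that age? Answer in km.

dip-slip = rate × time = 1.20 cm/yr × 736 ka = 8832 m
throw = dip-slip × sin(dip) = 8832 × sin(58.8°) = 7550 m = 7.55 km

7.55 km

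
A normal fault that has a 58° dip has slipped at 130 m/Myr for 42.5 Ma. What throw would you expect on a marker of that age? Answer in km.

dip-slip = rate × time = 130 m/Myr × 42.5 Ma = 5525 m
throw = dip-slip × sin(dip) = 5525 × sin(58°) = 4690 m = 4.69 km

4.69 km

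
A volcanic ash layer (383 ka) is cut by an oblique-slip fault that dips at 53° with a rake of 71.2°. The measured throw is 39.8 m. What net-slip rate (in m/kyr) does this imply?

dip-slip = throw / sin(dip) = 39.8 / sin(53°) = 49.83 m
net slip = dip-slip / sin(rake) = 49.83 / sin(71.2°) = 52.64 m
rate = 52.64 m / 383 ka = 0.000137 m/yr = 0.137 m/kyr

0.137 m/kyr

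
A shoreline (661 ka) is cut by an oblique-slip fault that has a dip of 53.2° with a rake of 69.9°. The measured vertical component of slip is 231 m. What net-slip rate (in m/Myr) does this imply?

dip-slip = throw / sin(dip) = 231 / sin(53.2°) = 288.5 m
net slip = dip-slip / sin(rake) = 288.5 / sin(69.9°) = 307.2 m
rate = 307.2 m / 661 ka = 0.000465 m/yr = 465 m/Myr

465 m/Myr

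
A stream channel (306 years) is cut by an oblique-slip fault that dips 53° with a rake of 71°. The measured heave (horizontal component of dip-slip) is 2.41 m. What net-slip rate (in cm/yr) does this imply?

dip-slip = heave / cos(dip) = 2.41 / cos(53°) = 4.005 m
net slip = dip-slip / sin(rake) = 4.005 / sin(71°) = 4.235 m
rate = 4.235 m / 306 years = 0.0138 m/yr = 1.38 cm/yr

1.38 cm/yr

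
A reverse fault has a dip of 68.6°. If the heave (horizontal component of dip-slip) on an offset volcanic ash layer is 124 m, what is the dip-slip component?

340 m

dip-slip = heave / cos(dip) = 124 / cos(68.6°) = 340 m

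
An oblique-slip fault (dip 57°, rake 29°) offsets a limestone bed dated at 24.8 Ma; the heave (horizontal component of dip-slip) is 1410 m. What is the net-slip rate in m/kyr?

dip-slip = heave / cos(dip) = 1410 / cos(57°) = 2589 m
net slip = dip-slip / sin(rake) = 2589 / sin(29°) = 5340 m
rate = 5340 m / 24.8 Ma = 0.000215 m/yr = 0.215 m/kyr

0.215 m/kyr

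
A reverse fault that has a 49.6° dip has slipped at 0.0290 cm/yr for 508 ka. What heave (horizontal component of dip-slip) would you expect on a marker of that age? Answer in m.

95.5 m

dip-slip = rate × time = 0.0290 cm/yr × 508 ka = 147.3 m
heave = dip-slip × cos(dip) = 147.3 × cos(49.6°) = 95.5 m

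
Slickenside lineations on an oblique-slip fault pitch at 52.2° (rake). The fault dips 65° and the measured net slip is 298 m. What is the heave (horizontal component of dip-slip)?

99.5 m

dip-slip = net slip × sin(rake) = 298 m × sin(52.2°) = 235.5 m
heave = dip-slip × cos(dip) = 235.5 × cos(65°) = 99.5 m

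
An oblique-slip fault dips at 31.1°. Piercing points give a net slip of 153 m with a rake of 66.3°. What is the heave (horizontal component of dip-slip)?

dip-slip = net slip × sin(rake) = 153 m × sin(66.3°) = 140.1 m
heave = dip-slip × cos(dip) = 140.1 × cos(31.1°) = 120 m

120 m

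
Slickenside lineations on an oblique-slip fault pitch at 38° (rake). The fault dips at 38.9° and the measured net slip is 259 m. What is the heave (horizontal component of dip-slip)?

124 m

dip-slip = net slip × sin(rake) = 259 m × sin(38°) = 159.5 m
heave = dip-slip × cos(dip) = 159.5 × cos(38.9°) = 124 m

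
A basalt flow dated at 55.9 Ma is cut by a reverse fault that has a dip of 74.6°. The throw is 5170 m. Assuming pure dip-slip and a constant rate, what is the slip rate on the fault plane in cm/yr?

dip-slip = throw / sin(dip) = 5170 m / sin(74.6°) = 5363 m
rate = 5363 m / 55.9 Ma = 0.0000959 m/yr = 0.00959 cm/yr

0.00959 cm/yr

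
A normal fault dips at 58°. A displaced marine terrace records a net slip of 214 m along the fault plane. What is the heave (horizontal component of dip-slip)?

113 m

heave = dip-slip × cos(dip) = 214 m × cos(58°) = 113 m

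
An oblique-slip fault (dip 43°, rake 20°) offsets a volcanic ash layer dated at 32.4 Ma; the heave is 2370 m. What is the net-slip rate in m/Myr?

dip-slip = heave / cos(dip) = 2370 / cos(43°) = 3241 m
net slip = dip-slip / sin(rake) = 3241 / sin(20°) = 9475 m
rate = 9475 m / 32.4 Ma = 0.000292 m/yr = 292 m/Myr

292 m/Myr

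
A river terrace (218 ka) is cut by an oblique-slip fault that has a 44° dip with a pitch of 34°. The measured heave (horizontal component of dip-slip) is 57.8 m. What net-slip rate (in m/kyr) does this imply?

dip-slip = heave / cos(dip) = 57.8 / cos(44°) = 80.35 m
net slip = dip-slip / sin(rake) = 80.35 / sin(34°) = 143.7 m
rate = 143.7 m / 218 ka = 0.000659 m/yr = 0.659 m/kyr

0.659 m/kyr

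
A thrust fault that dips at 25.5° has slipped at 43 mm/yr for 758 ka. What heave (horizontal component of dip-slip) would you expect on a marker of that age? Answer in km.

29.4 km

dip-slip = rate × time = 43 mm/yr × 758 ka = 32590 m
heave = dip-slip × cos(dip) = 32590 × cos(25.5°) = 29400 m = 29.4 km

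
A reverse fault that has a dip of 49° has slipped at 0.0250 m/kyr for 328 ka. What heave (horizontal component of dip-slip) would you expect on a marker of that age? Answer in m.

dip-slip = rate × time = 0.0250 m/kyr × 328 ka = 8.200 m
heave = dip-slip × cos(dip) = 8.200 × cos(49°) = 5.38 m

5.38 m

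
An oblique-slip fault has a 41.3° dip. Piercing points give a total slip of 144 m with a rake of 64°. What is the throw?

dip-slip = net slip × sin(rake) = 144 m × sin(64°) = 129.4 m
throw = dip-slip × sin(dip) = 129.4 × sin(41.3°) = 85.4 m

85.4 m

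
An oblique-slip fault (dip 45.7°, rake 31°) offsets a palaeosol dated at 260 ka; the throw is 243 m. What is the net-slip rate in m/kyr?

dip-slip = throw / sin(dip) = 243 / sin(45.7°) = 339.5 m
net slip = dip-slip / sin(rake) = 339.5 / sin(31°) = 659.2 m
rate = 659.2 m / 260 ka = 0.00254 m/yr = 2.54 m/kyr

2.54 m/kyr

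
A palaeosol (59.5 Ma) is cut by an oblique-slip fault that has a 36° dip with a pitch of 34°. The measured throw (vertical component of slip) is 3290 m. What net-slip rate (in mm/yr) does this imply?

dip-slip = throw / sin(dip) = 3290 / sin(36°) = 5597 m
net slip = dip-slip / sin(rake) = 5597 / sin(34°) = 10010 m
rate = 10010 m / 59.5 Ma = 0.000168 m/yr = 0.168 mm/yr

0.168 mm/yr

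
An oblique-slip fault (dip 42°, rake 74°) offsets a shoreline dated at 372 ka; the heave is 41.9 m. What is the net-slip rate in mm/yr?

dip-slip = heave / cos(dip) = 41.9 / cos(42°) = 56.38 m
net slip = dip-slip / sin(rake) = 56.38 / sin(74°) = 58.65 m
rate = 58.65 m / 372 ka = 0.000158 m/yr = 0.158 mm/yr

0.158 mm/yr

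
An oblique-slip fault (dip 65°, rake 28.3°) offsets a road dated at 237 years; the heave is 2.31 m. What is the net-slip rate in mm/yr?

dip-slip = heave / cos(dip) = 2.31 / cos(65°) = 5.466 m
net slip = dip-slip / sin(rake) = 5.466 / sin(28.3°) = 11.53 m
rate = 11.53 m / 237 years = 0.0486 m/yr = 48.6 mm/yr

48.6 mm/yr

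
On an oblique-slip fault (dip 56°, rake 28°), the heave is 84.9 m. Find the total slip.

323 m

dip-slip = heave / cos(dip) = 84.9 / cos(56°) = 151.8 m
net slip = dip-slip / sin(rake) = 151.8 / sin(28°) = 323 m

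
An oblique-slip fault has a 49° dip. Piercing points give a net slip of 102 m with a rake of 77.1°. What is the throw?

dip-slip = net slip × sin(rake) = 102 m × sin(77.1°) = 99.43 m
throw = dip-slip × sin(dip) = 99.43 × sin(49°) = 75 m

75 m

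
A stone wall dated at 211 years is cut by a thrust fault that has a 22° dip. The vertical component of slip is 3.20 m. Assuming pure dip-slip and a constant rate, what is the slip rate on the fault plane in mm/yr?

40.5 mm/yr

dip-slip = throw / sin(dip) = 3.20 m / sin(22°) = 8.542 m
rate = 8.542 m / 211 years = 0.0405 m/yr = 40.5 mm/yr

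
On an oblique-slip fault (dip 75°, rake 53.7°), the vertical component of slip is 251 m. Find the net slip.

322 m

dip-slip = throw / sin(dip) = 251 / sin(75°) = 259.9 m
net slip = dip-slip / sin(rake) = 259.9 / sin(53.7°) = 322 m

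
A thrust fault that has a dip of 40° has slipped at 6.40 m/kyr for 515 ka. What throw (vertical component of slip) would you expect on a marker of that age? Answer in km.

2.12 km

dip-slip = rate × time = 6.40 m/kyr × 515 ka = 3296 m
throw = dip-slip × sin(dip) = 3296 × sin(40°) = 2120 m = 2.12 km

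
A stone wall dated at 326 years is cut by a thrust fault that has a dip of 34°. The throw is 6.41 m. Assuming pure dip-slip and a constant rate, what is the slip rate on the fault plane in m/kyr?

35.2 m/kyr

dip-slip = throw / sin(dip) = 6.41 m / sin(34°) = 11.46 m
rate = 11.46 m / 326 years = 0.0352 m/yr = 35.2 m/kyr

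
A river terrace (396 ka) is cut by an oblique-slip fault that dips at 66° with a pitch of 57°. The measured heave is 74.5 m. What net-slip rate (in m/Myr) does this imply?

552 m/Myr

dip-slip = heave / cos(dip) = 74.5 / cos(66°) = 183.2 m
net slip = dip-slip / sin(rake) = 183.2 / sin(57°) = 218.4 m
rate = 218.4 m / 396 ka = 0.000552 m/yr = 552 m/Myr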